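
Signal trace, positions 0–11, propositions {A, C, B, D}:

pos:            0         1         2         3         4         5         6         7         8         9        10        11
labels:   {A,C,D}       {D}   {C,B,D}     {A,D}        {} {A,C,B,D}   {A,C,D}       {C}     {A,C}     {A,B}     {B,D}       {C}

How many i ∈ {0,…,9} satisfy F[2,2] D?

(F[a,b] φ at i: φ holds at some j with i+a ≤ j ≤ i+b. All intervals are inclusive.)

Evaluate at each i in [0,9]:
  i=0: ✓ (witness j=2)
  i=1: ✓ (witness j=3)
  i=2: ✗ (none in [4,4])
  i=3: ✓ (witness j=5)
  i=4: ✓ (witness j=6)
  i=5: ✗ (none in [7,7])
  i=6: ✗ (none in [8,8])
  i=7: ✗ (none in [9,9])
  i=8: ✓ (witness j=10)
  i=9: ✗ (none in [11,11])
Positions where it holds: {0, 1, 3, 4, 8} → 5.

5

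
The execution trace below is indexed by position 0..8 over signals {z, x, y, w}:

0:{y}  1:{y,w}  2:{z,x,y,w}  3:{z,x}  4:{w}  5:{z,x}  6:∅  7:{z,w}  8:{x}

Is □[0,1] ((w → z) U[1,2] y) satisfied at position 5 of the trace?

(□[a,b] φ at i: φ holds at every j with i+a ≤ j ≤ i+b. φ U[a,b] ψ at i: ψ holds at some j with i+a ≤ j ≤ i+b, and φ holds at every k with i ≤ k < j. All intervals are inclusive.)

Check ((w → z) U[1,2] y) at every j in [5,6]:
  j=5: fails
  j=6: fails
Fails at j=5 → formula fails.

No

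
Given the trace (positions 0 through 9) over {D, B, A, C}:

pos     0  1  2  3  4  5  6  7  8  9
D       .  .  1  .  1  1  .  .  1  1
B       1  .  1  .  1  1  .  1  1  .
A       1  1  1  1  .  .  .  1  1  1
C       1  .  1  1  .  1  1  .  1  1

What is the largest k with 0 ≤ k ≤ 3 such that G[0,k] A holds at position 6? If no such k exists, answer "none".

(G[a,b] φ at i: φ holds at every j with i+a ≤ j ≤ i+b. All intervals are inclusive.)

A must hold from j=6 onward; find where it first fails.
  j=6: fails → no k works.

none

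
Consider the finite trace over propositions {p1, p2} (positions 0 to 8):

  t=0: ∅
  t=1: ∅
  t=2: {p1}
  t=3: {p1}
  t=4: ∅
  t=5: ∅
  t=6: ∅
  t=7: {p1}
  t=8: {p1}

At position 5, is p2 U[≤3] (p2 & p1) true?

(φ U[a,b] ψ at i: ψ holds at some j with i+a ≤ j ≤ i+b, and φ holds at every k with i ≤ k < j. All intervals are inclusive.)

Need some j in [5,8] with (p2 & p1), and p2 at every k in [5,j-1].
  j=5: (p2 & p1) false.
  j=6: (p2 & p1) false.
  j=7: (p2 & p1) false.
  j=8: (p2 & p1) false.
No j in the window works → until fails.

Does not hold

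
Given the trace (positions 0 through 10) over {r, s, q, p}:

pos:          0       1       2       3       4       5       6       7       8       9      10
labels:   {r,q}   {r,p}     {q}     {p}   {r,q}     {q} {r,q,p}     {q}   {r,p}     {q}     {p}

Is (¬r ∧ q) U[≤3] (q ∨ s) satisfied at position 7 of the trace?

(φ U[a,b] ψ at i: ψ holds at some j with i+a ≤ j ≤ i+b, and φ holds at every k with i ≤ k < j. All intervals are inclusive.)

Need some j in [7,10] with (q ∨ s), and (¬r ∧ q) at every k in [7,j-1].
  j=7: (q ∨ s) holds; no prefix to check → satisfied.

Yes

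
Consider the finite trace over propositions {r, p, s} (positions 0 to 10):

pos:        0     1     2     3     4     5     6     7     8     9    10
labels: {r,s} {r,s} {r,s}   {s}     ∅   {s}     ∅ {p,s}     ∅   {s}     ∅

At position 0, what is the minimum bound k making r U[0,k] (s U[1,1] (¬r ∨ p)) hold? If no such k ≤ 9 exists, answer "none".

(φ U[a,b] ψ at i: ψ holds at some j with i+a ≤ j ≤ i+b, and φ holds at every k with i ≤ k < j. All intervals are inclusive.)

Need earliest j ≥ 0 with (s U[1,1] (¬r ∨ p)), and r at every k in [0,j-1].
  j=0: rhs fails.
  j=1: rhs fails.
  j=2: rhs holds; lhs holds on [0,1]. k = 2.

2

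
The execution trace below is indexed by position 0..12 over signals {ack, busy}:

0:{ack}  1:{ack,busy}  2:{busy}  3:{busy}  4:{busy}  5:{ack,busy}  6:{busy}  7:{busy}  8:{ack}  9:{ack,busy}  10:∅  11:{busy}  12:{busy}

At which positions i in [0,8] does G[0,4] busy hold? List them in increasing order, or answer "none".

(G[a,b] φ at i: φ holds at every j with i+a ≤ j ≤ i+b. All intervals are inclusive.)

Evaluate at each i in [0,8]:
  i=0: ✗ (fails at j=0)
  i=1: ✓ (all of [1,5])
  i=2: ✓ (all of [2,6])
  i=3: ✓ (all of [3,7])
  i=4: ✗ (fails at j=8)
  i=5: ✗ (fails at j=8)
  i=6: ✗ (fails at j=8)
  i=7: ✗ (fails at j=8)
  i=8: ✗ (fails at j=8)

1, 2, 3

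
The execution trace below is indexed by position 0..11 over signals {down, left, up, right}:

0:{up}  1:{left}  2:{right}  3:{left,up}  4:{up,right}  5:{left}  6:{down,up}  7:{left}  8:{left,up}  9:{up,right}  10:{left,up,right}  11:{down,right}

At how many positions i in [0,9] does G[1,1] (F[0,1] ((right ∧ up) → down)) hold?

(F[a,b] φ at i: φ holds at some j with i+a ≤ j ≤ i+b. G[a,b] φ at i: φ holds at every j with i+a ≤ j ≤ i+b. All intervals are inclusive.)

9

Evaluate at each i in [0,9]:
  i=0: ✓ (all of [1,1])
  i=1: ✓ (all of [2,2])
  i=2: ✓ (all of [3,3])
  i=3: ✓ (all of [4,4])
  i=4: ✓ (all of [5,5])
  i=5: ✓ (all of [6,6])
  i=6: ✓ (all of [7,7])
  i=7: ✓ (all of [8,8])
  i=8: ✗ (fails at j=9)
  i=9: ✓ (all of [10,10])
Positions where it holds: {0, 1, 2, 3, 4, 5, 6, 7, 9} → 9.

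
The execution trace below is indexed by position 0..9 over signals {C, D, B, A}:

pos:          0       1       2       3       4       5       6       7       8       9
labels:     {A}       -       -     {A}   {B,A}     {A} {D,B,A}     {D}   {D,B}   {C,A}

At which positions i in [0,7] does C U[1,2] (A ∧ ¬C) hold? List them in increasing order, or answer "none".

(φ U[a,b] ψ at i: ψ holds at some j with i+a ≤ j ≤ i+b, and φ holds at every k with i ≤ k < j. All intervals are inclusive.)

none

Evaluate at each i in [0,7]:
  i=0: ✗ (no rhs in [1,2])
  i=1: ✗ (lhs fails at k=1 before rhs at j=3)
  i=2: ✗ (lhs fails at k=2 before rhs at j=3)
  i=3: ✗ (lhs fails at k=3 before rhs at j=4)
  i=4: ✗ (lhs fails at k=4 before rhs at j=5)
  i=5: ✗ (lhs fails at k=5 before rhs at j=6)
  i=6: ✗ (no rhs in [7,8])
  i=7: ✗ (no rhs in [8,9])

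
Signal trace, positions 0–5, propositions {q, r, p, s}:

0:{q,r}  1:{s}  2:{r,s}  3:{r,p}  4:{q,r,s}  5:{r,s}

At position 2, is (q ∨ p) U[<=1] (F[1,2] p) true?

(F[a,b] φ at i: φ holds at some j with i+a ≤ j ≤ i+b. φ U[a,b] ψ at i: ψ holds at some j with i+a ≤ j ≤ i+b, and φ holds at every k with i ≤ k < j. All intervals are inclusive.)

Need some j in [2,3] with F[1,2] p, and (q ∨ p) at every k in [2,j-1].
  j=2: F[1,2] p holds; no prefix to check → satisfied.

Yes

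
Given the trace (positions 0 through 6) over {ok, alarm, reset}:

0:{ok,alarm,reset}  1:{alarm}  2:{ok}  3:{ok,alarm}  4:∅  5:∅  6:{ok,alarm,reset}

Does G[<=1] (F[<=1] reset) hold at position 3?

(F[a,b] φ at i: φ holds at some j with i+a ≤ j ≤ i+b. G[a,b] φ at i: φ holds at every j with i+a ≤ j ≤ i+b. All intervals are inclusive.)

Check F[<=1] reset at every j in [3,4]:
  j=3: fails (none in [3,4])
  j=4: fails (none in [4,5])
Fails at j=3 → formula fails.

False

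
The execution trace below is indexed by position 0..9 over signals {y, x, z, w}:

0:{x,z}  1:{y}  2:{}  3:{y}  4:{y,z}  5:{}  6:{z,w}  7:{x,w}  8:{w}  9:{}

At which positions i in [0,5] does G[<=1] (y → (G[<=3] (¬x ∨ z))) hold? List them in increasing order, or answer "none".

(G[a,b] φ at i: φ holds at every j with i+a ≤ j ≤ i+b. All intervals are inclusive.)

0, 1, 2, 5

Evaluate at each i in [0,5]:
  i=0: ✓ (all of [0,1])
  i=1: ✓ (all of [1,2])
  i=2: ✓ (all of [2,3])
  i=3: ✗ (fails at j=4)
  i=4: ✗ (fails at j=4)
  i=5: ✓ (all of [5,6])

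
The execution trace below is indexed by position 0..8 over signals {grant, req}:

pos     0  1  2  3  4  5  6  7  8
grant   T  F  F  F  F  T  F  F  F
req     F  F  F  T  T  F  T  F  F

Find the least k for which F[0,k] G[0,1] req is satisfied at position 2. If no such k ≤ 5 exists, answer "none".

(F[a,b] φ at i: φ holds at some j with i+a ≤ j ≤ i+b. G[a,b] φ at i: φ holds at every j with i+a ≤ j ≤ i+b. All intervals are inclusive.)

Scan j = 2,3,… for G[0,1] req:
  j=2: fails
  j=3: holds
First hit at j=3, so smallest k = 3-2 = 1.

1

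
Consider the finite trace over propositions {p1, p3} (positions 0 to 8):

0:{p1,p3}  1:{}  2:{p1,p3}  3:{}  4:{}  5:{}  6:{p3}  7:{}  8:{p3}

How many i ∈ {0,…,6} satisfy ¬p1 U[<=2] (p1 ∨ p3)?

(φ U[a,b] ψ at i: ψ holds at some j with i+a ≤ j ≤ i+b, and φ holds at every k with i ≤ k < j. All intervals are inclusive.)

Evaluate at each i in [0,6]:
  i=0: ✓ (rhs at j=0)
  i=1: ✓ (rhs at j=2; lhs holds on [1,1])
  i=2: ✓ (rhs at j=2)
  i=3: ✗ (no rhs in [3,5])
  i=4: ✓ (rhs at j=6; lhs holds on [4,5])
  i=5: ✓ (rhs at j=6; lhs holds on [5,5])
  i=6: ✓ (rhs at j=6)
Positions where it holds: {0, 1, 2, 4, 5, 6} → 6.

6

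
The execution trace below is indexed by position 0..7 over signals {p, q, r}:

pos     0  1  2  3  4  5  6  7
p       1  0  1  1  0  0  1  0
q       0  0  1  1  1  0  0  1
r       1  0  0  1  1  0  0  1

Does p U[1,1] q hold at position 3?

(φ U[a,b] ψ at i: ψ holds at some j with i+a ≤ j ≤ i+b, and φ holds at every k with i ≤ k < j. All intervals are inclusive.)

Holds

Need some j in [4,4] with q, and p at every k in [3,j-1].
  j=4: q holds; p holds at every k in [3,3] → satisfied.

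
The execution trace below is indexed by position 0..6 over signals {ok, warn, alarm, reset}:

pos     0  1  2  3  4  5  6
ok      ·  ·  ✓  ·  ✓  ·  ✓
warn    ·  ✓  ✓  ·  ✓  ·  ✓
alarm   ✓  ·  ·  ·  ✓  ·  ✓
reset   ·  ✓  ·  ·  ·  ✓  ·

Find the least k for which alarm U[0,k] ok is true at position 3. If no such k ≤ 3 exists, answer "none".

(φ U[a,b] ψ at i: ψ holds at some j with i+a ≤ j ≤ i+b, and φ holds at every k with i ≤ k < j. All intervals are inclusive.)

Need earliest j ≥ 3 with ok, and alarm at every k in [3,j-1].
  j=3: rhs fails.
  j=4: rhs holds but lhs fails at k=3.
  j=5: rhs fails.
  j=6: rhs holds but lhs fails at k=3.
No witness within the range → none.

none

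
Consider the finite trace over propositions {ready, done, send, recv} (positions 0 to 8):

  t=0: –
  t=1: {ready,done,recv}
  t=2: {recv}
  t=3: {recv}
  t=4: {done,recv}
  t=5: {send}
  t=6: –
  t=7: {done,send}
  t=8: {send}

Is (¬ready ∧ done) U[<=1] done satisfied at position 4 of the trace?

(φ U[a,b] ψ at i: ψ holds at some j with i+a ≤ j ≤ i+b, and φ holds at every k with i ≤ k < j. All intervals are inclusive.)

True

Need some j in [4,5] with done, and (¬ready ∧ done) at every k in [4,j-1].
  j=4: done holds; no prefix to check → satisfied.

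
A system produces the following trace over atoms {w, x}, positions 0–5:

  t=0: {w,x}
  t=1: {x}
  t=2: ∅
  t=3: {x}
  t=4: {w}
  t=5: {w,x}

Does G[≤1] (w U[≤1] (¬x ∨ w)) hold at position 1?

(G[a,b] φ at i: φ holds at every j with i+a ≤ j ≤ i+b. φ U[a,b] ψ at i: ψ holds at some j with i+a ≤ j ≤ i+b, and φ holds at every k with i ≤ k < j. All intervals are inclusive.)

Check (w U[≤1] (¬x ∨ w)) at every j in [1,2]:
  j=1: fails
  j=2: holds
Fails at j=1 → formula fails.

No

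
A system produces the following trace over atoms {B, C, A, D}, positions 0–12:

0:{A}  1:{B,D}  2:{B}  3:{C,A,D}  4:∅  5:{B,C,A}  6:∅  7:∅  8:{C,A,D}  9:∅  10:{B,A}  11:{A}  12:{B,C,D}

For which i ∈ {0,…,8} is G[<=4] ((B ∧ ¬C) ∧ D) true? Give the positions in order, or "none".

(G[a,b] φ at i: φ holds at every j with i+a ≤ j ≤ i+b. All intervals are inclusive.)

Evaluate at each i in [0,8]:
  i=0: ✗ (fails at j=0)
  i=1: ✗ (fails at j=2)
  i=2: ✗ (fails at j=2)
  i=3: ✗ (fails at j=3)
  i=4: ✗ (fails at j=4)
  i=5: ✗ (fails at j=5)
  i=6: ✗ (fails at j=6)
  i=7: ✗ (fails at j=7)
  i=8: ✗ (fails at j=8)

none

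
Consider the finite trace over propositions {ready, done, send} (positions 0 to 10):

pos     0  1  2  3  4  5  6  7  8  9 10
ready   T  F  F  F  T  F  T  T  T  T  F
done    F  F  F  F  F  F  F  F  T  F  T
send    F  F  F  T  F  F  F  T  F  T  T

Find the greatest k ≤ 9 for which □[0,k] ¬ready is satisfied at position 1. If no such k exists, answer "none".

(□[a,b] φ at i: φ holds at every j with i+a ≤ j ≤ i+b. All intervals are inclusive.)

2

¬ready must hold from j=1 onward; find where it first fails.
  j=1: holds
  j=2: holds
  j=3: holds
  j=4: fails
Holds on [1,3], so largest k = 2.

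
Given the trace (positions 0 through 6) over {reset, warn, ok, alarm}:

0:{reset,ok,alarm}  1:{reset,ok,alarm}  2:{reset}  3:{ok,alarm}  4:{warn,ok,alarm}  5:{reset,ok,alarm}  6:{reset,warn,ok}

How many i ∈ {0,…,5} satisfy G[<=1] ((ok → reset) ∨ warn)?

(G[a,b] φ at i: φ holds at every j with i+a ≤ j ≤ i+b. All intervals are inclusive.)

Evaluate at each i in [0,5]:
  i=0: ✓ (all of [0,1])
  i=1: ✓ (all of [1,2])
  i=2: ✗ (fails at j=3)
  i=3: ✗ (fails at j=3)
  i=4: ✓ (all of [4,5])
  i=5: ✓ (all of [5,6])
Positions where it holds: {0, 1, 4, 5} → 4.

4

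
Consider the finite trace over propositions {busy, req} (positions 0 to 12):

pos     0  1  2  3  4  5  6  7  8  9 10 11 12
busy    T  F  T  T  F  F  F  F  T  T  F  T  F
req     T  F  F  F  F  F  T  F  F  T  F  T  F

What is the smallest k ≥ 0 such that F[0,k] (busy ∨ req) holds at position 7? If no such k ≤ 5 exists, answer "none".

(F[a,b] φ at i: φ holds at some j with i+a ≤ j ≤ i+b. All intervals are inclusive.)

1

Scan j = 7,8,… for (busy ∨ req):
  j=7: fails
  j=8: holds
First hit at j=8, so smallest k = 8-7 = 1.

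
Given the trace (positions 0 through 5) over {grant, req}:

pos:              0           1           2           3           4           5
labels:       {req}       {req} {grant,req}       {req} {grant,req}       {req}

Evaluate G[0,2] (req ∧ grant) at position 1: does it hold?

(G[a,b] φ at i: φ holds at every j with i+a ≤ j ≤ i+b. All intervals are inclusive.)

Check (req ∧ grant) at every j in [1,3]:
  j=1: false
  j=2: true
  j=3: false
Fails at j=1 → formula fails.

Does not hold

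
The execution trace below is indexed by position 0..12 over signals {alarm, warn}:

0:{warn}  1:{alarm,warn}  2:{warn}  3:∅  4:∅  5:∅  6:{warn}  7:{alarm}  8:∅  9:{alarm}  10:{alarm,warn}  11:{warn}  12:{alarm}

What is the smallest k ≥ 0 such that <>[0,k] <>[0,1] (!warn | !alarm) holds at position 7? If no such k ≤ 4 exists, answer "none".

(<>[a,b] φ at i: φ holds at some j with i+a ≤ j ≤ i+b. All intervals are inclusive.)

Scan j = 7,8,… for <>[0,1] (!warn | !alarm):
  j=7: holds
First hit at j=7, so smallest k = 7-7 = 0.

0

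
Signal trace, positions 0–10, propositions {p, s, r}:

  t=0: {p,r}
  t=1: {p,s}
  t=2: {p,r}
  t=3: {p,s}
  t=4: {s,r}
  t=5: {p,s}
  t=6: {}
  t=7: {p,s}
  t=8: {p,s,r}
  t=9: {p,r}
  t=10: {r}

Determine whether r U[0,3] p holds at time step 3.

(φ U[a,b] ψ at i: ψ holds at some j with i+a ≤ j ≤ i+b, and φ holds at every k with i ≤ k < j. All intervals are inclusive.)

Need some j in [3,6] with p, and r at every k in [3,j-1].
  j=3: p holds; no prefix to check → satisfied.

Holds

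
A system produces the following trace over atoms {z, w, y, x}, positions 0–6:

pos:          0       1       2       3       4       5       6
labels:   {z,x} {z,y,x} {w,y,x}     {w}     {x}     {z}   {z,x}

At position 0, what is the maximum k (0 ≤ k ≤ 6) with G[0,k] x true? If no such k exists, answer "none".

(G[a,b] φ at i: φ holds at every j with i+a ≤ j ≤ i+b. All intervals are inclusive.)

2

x must hold from j=0 onward; find where it first fails.
  j=0: holds
  j=1: holds
  j=2: holds
  j=3: fails
Holds on [0,2], so largest k = 2.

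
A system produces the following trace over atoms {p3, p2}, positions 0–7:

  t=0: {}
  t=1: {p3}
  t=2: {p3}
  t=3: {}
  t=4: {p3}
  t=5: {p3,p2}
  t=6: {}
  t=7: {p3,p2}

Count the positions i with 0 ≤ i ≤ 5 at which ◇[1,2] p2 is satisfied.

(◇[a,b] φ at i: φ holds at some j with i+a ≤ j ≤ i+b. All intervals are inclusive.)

Evaluate at each i in [0,5]:
  i=0: ✗ (none in [1,2])
  i=1: ✗ (none in [2,3])
  i=2: ✗ (none in [3,4])
  i=3: ✓ (witness j=5)
  i=4: ✓ (witness j=5)
  i=5: ✓ (witness j=7)
Positions where it holds: {3, 4, 5} → 3.

3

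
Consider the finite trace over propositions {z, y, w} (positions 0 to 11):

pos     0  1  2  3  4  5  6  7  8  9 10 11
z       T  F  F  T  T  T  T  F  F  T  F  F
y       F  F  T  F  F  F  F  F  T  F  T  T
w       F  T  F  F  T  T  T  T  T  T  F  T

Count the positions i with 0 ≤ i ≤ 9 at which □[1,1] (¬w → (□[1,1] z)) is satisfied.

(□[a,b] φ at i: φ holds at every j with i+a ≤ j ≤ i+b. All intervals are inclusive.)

Evaluate at each i in [0,9]:
  i=0: ✓ (all of [1,1])
  i=1: ✓ (all of [2,2])
  i=2: ✓ (all of [3,3])
  i=3: ✓ (all of [4,4])
  i=4: ✓ (all of [5,5])
  i=5: ✓ (all of [6,6])
  i=6: ✓ (all of [7,7])
  i=7: ✓ (all of [8,8])
  i=8: ✓ (all of [9,9])
  i=9: ✗ (fails at j=10)
Positions where it holds: {0, 1, 2, 3, 4, 5, 6, 7, 8} → 9.

9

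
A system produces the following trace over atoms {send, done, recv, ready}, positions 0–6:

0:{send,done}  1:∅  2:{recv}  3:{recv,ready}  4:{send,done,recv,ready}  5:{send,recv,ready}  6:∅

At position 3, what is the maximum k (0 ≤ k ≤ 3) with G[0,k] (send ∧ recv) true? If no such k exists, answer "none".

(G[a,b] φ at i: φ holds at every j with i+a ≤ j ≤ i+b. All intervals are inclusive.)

none

(send ∧ recv) must hold from j=3 onward; find where it first fails.
  j=3: fails → no k works.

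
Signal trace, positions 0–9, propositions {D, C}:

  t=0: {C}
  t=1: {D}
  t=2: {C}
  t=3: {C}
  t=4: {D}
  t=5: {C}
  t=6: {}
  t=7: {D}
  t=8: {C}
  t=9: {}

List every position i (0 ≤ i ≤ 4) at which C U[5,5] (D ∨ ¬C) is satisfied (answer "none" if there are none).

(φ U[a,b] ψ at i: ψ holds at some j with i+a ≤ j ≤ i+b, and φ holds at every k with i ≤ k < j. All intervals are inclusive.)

Evaluate at each i in [0,4]:
  i=0: ✗ (no rhs in [5,5])
  i=1: ✗ (lhs fails at k=1 before rhs at j=6)
  i=2: ✗ (lhs fails at k=4 before rhs at j=7)
  i=3: ✗ (no rhs in [8,8])
  i=4: ✗ (lhs fails at k=4 before rhs at j=9)

none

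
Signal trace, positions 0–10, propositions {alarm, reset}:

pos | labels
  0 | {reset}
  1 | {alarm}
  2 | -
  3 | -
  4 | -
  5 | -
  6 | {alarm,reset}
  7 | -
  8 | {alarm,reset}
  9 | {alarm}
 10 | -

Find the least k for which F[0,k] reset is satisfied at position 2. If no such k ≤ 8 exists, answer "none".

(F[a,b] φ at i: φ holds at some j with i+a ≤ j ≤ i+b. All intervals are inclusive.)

4

Scan j = 2,3,… for reset:
  j=2: fails
  j=3: fails
  j=4: fails
  j=5: fails
  j=6: holds
First hit at j=6, so smallest k = 6-2 = 4.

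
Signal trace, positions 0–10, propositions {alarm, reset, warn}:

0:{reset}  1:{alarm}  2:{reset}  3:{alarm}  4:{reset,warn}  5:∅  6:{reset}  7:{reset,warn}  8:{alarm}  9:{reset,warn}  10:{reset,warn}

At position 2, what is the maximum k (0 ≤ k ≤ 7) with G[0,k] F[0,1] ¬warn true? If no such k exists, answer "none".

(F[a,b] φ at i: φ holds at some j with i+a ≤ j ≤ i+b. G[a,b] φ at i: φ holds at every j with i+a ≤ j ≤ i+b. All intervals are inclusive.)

F[0,1] ¬warn must hold from j=2 onward; find where it first fails.
  j=2: holds
  j=3: holds
  j=4: holds
  j=5: holds
  j=6: holds
  j=7: holds
  j=8: holds
  j=9: fails
Holds on [2,8], so largest k = 6.

6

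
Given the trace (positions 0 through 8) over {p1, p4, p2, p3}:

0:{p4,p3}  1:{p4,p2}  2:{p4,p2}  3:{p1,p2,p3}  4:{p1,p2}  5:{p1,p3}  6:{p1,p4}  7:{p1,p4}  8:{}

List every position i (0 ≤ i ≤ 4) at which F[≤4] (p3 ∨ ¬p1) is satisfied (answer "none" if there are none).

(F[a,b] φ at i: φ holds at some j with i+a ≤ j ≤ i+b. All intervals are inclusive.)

0, 1, 2, 3, 4

Evaluate at each i in [0,4]:
  i=0: ✓ (witness j=0)
  i=1: ✓ (witness j=1)
  i=2: ✓ (witness j=2)
  i=3: ✓ (witness j=3)
  i=4: ✓ (witness j=5)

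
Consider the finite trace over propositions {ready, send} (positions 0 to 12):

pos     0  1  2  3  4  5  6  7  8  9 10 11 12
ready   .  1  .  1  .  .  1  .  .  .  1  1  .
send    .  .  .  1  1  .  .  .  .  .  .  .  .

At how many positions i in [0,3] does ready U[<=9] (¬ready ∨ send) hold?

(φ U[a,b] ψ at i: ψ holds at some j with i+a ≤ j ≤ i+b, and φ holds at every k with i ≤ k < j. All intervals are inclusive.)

Evaluate at each i in [0,3]:
  i=0: ✓ (rhs at j=0)
  i=1: ✓ (rhs at j=2; lhs holds on [1,1])
  i=2: ✓ (rhs at j=2)
  i=3: ✓ (rhs at j=3)
Positions where it holds: {0, 1, 2, 3} → 4.

4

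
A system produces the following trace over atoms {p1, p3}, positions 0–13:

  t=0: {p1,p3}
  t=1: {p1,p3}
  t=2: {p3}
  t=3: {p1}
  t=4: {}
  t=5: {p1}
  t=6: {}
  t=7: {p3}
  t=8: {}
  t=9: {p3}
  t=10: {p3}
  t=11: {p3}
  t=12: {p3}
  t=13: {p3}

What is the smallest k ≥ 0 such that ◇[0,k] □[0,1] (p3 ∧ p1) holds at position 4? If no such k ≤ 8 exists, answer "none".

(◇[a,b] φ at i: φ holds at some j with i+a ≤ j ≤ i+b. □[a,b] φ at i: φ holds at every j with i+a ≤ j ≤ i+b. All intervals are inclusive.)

Scan j = 4,5,… for □[0,1] (p3 ∧ p1):
  j=4: fails
  j=5: fails
  j=6: fails
  j=7: fails
  j=8: fails
  j=9: fails
  j=10: fails
  j=11: fails
  j=12: fails
No j in [4,12] satisfies it → none.

none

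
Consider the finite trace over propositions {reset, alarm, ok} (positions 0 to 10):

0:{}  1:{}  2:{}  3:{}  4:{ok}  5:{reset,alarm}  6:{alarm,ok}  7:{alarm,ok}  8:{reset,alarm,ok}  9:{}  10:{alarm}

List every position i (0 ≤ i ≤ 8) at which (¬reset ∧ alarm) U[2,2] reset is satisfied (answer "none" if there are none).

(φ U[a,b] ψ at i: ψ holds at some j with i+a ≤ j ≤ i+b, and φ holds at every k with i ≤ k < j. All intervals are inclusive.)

Evaluate at each i in [0,8]:
  i=0: ✗ (no rhs in [2,2])
  i=1: ✗ (no rhs in [3,3])
  i=2: ✗ (no rhs in [4,4])
  i=3: ✗ (lhs fails at k=3 before rhs at j=5)
  i=4: ✗ (no rhs in [6,6])
  i=5: ✗ (no rhs in [7,7])
  i=6: ✓ (rhs at j=8; lhs holds on [6,7])
  i=7: ✗ (no rhs in [9,9])
  i=8: ✗ (no rhs in [10,10])

6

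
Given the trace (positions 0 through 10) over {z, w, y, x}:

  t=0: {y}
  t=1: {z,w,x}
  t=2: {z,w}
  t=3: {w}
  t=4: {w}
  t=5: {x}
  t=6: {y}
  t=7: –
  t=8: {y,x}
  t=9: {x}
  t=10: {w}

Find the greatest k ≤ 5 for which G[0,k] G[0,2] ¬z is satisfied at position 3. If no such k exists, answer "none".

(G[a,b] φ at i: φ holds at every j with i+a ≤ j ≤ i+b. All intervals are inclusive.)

G[0,2] ¬z must hold from j=3 onward; find where it first fails.
  j=3: holds
  j=4: holds
  j=5: holds
  j=6: holds
  j=7: holds
  j=8: holds
Holds through j=8; largest k = 5.

5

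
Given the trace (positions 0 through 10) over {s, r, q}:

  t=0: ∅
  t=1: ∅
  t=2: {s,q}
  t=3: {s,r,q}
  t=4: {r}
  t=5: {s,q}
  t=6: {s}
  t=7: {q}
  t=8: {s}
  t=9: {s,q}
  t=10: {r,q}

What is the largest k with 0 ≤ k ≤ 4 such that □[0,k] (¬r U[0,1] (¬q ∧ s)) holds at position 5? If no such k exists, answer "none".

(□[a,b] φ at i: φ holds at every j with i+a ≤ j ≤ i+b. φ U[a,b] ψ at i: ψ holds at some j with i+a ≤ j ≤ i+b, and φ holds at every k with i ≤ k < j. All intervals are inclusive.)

(¬r U[0,1] (¬q ∧ s)) must hold from j=5 onward; find where it first fails.
  j=5: holds
  j=6: holds
  j=7: holds
  j=8: holds
  j=9: fails
Holds on [5,8], so largest k = 3.

3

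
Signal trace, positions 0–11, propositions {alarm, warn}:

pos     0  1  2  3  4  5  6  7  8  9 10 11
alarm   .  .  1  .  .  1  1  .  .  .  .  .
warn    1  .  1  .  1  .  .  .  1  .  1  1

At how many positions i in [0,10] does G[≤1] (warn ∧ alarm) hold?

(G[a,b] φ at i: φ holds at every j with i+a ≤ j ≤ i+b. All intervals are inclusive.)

Evaluate at each i in [0,10]:
  i=0: ✗ (fails at j=0)
  i=1: ✗ (fails at j=1)
  i=2: ✗ (fails at j=3)
  i=3: ✗ (fails at j=3)
  i=4: ✗ (fails at j=4)
  i=5: ✗ (fails at j=5)
  i=6: ✗ (fails at j=6)
  i=7: ✗ (fails at j=7)
  i=8: ✗ (fails at j=8)
  i=9: ✗ (fails at j=9)
  i=10: ✗ (fails at j=10)
Positions where it holds: {} → 0.

0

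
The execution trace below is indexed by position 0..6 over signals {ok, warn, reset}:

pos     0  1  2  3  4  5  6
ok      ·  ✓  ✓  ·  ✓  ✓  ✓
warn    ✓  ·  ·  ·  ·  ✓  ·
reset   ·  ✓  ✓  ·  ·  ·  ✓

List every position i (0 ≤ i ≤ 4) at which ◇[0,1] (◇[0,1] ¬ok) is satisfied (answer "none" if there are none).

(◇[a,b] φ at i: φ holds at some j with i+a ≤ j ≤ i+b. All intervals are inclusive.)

0, 1, 2, 3

Evaluate at each i in [0,4]:
  i=0: ✓ (witness j=0)
  i=1: ✓ (witness j=2)
  i=2: ✓ (witness j=2)
  i=3: ✓ (witness j=3)
  i=4: ✗ (none in [4,5])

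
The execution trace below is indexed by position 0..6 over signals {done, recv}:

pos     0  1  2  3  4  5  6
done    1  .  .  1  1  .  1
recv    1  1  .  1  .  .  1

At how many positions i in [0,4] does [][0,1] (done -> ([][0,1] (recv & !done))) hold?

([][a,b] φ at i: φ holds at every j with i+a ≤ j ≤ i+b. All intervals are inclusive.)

1

Evaluate at each i in [0,4]:
  i=0: ✗ (fails at j=0)
  i=1: ✓ (all of [1,2])
  i=2: ✗ (fails at j=3)
  i=3: ✗ (fails at j=3)
  i=4: ✗ (fails at j=4)
Positions where it holds: {1} → 1.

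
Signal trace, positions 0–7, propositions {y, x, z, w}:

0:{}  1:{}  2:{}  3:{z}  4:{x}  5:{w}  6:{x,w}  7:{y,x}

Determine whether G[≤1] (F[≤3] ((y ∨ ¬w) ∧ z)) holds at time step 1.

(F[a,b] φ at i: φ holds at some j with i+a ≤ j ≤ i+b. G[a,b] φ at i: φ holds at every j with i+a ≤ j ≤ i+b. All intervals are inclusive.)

Check F[≤3] ((y ∨ ¬w) ∧ z) at every j in [1,2]:
  j=1: holds (witness at 3)
  j=2: holds (witness at 3)
All positions satisfy it → formula holds.

Yes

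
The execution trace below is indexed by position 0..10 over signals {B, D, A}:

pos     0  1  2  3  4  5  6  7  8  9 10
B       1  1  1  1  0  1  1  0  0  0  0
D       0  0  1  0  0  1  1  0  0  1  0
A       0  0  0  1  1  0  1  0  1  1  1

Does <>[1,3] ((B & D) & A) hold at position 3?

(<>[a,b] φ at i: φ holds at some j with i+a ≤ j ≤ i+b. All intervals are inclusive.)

True

Check ((B & D) & A) at each j in [4,6]:
  j=4: false
  j=5: false
  j=6: true
Found at j=6 → formula holds.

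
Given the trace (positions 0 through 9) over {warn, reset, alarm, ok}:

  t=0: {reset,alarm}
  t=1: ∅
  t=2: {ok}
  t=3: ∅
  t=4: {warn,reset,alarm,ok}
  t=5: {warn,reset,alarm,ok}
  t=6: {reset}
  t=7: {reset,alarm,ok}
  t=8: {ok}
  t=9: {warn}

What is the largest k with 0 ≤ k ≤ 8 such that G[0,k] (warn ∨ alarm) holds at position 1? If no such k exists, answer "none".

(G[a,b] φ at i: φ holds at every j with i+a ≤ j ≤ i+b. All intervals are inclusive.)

(warn ∨ alarm) must hold from j=1 onward; find where it first fails.
  j=1: fails → no k works.

none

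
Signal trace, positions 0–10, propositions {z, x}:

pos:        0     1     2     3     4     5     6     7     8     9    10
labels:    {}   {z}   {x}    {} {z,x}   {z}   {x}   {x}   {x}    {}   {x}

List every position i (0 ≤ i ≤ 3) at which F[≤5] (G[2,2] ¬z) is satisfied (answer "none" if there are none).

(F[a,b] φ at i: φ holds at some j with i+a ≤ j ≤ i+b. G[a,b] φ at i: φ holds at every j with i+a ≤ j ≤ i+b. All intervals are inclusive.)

0, 1, 2, 3

Evaluate at each i in [0,3]:
  i=0: ✓ (witness j=0)
  i=1: ✓ (witness j=1)
  i=2: ✓ (witness j=4)
  i=3: ✓ (witness j=4)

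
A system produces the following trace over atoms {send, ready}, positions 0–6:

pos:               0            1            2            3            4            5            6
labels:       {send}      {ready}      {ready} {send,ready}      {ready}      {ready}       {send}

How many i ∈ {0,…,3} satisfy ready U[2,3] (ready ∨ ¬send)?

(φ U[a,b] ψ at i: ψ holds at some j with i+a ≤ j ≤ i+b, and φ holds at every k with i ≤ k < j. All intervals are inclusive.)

3

Evaluate at each i in [0,3]:
  i=0: ✗ (lhs fails at k=0 before rhs at j=2)
  i=1: ✓ (rhs at j=3; lhs holds on [1,2])
  i=2: ✓ (rhs at j=4; lhs holds on [2,3])
  i=3: ✓ (rhs at j=5; lhs holds on [3,4])
Positions where it holds: {1, 2, 3} → 3.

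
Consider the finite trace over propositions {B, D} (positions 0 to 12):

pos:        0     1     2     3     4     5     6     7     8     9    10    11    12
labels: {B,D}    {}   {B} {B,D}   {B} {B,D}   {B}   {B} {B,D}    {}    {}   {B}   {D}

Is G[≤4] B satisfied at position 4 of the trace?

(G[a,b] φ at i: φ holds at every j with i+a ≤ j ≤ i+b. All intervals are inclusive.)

Holds

Check B at every j in [4,8]:
  j=4: true
  j=5: true
  j=6: true
  j=7: true
  j=8: true
All positions satisfy it → formula holds.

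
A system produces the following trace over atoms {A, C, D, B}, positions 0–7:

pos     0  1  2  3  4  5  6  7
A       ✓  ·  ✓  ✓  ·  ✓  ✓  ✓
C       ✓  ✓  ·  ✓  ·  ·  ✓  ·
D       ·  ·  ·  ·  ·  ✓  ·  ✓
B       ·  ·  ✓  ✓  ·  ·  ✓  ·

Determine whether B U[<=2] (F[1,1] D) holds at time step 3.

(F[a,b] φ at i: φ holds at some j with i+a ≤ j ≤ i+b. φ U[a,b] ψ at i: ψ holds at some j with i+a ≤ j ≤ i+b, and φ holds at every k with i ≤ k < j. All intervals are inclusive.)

Holds

Need some j in [3,5] with F[1,1] D, and B at every k in [3,j-1].
  j=3: F[1,1] D — fails (none in [4,4]).
  j=4: F[1,1] D holds; B holds at every k in [3,3] → satisfied.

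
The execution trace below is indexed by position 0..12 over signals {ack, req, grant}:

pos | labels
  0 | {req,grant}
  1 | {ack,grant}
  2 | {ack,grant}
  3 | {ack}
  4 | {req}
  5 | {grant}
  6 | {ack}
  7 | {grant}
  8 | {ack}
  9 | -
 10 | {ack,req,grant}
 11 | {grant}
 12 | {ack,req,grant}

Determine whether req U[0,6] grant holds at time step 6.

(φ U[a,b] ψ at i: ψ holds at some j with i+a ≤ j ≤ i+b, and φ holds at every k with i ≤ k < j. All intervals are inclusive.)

False

Need some j in [6,12] with grant, and req at every k in [6,j-1].
  j=6: grant false.
  j=7: grant holds, but req fails at k=6 → not this j.
  j=8: grant false.
  j=9: grant false.
  j=10: grant holds, but req fails at k=6 → not this j.
  j=11: grant holds, but req fails at k=6 → not this j.
  j=12: grant holds, but req fails at k=6 → not this j.
No j in the window works → until fails.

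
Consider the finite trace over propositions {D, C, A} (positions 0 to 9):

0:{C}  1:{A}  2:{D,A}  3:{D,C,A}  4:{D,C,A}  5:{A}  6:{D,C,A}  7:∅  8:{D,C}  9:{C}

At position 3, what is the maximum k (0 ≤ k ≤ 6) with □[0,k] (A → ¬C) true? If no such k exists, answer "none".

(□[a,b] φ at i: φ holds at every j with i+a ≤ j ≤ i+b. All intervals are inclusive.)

none

(A → ¬C) must hold from j=3 onward; find where it first fails.
  j=3: fails → no k works.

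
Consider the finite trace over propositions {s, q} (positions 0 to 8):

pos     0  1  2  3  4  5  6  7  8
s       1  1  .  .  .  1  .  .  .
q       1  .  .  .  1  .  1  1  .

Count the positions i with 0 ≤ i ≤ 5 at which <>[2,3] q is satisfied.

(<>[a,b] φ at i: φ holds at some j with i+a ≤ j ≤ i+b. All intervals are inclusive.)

5

Evaluate at each i in [0,5]:
  i=0: ✗ (none in [2,3])
  i=1: ✓ (witness j=4)
  i=2: ✓ (witness j=4)
  i=3: ✓ (witness j=6)
  i=4: ✓ (witness j=6)
  i=5: ✓ (witness j=7)
Positions where it holds: {1, 2, 3, 4, 5} → 5.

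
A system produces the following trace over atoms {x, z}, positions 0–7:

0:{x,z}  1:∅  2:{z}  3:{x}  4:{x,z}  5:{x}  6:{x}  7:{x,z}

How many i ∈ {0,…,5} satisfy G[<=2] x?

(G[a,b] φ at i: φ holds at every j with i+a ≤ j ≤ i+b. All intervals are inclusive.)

3

Evaluate at each i in [0,5]:
  i=0: ✗ (fails at j=1)
  i=1: ✗ (fails at j=1)
  i=2: ✗ (fails at j=2)
  i=3: ✓ (all of [3,5])
  i=4: ✓ (all of [4,6])
  i=5: ✓ (all of [5,7])
Positions where it holds: {3, 4, 5} → 3.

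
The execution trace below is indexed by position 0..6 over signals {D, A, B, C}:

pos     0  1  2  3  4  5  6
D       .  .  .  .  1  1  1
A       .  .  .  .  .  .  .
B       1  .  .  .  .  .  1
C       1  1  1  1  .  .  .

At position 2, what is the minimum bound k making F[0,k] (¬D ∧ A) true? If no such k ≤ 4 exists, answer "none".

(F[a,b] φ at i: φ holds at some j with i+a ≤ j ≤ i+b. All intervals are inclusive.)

none

Scan j = 2,3,… for (¬D ∧ A):
  j=2: fails
  j=3: fails
  j=4: fails
  j=5: fails
  j=6: fails
No j in [2,6] satisfies it → none.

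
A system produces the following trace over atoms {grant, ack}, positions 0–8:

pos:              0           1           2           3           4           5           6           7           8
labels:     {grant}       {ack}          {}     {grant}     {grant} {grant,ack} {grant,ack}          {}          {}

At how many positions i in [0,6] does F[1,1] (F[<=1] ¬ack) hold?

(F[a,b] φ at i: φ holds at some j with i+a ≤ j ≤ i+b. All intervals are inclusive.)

6

Evaluate at each i in [0,6]:
  i=0: ✓ (witness j=1)
  i=1: ✓ (witness j=2)
  i=2: ✓ (witness j=3)
  i=3: ✓ (witness j=4)
  i=4: ✗ (none in [5,5])
  i=5: ✓ (witness j=6)
  i=6: ✓ (witness j=7)
Positions where it holds: {0, 1, 2, 3, 5, 6} → 6.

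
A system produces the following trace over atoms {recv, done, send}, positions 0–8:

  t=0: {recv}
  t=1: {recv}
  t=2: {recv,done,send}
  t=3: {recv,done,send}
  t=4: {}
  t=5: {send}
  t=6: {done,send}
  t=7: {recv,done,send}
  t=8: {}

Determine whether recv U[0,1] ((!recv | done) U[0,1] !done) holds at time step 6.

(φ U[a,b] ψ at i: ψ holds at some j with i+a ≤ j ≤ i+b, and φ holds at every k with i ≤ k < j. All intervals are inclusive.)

No

Need some j in [6,7] with ((!recv | done) U[0,1] !done), and recv at every k in [6,j-1].
  j=6: ((!recv | done) U[0,1] !done) — fails.
  j=7: ((!recv | done) U[0,1] !done) holds, but recv fails at k=6 → not this j.
No j in the window works → until fails.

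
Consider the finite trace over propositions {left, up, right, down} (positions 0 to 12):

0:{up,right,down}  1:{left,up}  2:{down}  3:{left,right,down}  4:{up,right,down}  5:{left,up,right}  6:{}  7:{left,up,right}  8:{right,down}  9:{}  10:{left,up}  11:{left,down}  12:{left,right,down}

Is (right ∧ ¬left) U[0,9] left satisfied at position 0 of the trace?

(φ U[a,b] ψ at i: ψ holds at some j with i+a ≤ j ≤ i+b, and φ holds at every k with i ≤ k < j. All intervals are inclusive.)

Yes

Need some j in [0,9] with left, and (right ∧ ¬left) at every k in [0,j-1].
  j=0: left false.
  j=1: left holds; (right ∧ ¬left) holds at every k in [0,0] → satisfied.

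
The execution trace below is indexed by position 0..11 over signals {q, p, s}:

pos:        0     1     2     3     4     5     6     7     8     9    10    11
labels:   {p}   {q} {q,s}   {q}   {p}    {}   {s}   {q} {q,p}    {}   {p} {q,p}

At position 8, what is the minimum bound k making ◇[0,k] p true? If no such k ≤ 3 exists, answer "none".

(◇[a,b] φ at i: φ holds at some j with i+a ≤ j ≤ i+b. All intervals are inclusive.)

0

Scan j = 8,9,… for p:
  j=8: holds
First hit at j=8, so smallest k = 8-8 = 0.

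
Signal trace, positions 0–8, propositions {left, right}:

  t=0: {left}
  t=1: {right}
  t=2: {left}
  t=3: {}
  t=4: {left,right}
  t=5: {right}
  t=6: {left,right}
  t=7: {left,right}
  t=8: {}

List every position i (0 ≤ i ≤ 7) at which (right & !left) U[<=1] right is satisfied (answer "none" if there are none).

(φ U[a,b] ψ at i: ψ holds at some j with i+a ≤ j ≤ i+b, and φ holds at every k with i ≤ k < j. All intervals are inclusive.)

Evaluate at each i in [0,7]:
  i=0: ✗ (lhs fails at k=0 before rhs at j=1)
  i=1: ✓ (rhs at j=1)
  i=2: ✗ (no rhs in [2,3])
  i=3: ✗ (lhs fails at k=3 before rhs at j=4)
  i=4: ✓ (rhs at j=4)
  i=5: ✓ (rhs at j=5)
  i=6: ✓ (rhs at j=6)
  i=7: ✓ (rhs at j=7)

1, 4, 5, 6, 7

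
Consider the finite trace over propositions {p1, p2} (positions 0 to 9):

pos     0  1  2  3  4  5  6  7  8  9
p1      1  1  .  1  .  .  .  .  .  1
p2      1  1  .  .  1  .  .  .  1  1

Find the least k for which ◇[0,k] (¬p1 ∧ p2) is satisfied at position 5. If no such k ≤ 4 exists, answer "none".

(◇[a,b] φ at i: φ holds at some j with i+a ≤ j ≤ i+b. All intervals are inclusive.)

3

Scan j = 5,6,… for (¬p1 ∧ p2):
  j=5: fails
  j=6: fails
  j=7: fails
  j=8: holds
First hit at j=8, so smallest k = 8-5 = 3.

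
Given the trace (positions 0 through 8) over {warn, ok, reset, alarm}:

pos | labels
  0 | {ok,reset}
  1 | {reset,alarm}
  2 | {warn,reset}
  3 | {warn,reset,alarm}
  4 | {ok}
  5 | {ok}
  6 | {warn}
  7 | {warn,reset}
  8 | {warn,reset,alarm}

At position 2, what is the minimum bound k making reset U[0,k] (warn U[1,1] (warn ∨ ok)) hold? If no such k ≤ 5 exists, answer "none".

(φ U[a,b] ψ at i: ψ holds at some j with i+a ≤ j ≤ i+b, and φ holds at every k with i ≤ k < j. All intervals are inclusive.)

0

Need earliest j ≥ 2 with (warn U[1,1] (warn ∨ ok)), and reset at every k in [2,j-1].
  j=2: rhs holds (empty prefix). k = 0.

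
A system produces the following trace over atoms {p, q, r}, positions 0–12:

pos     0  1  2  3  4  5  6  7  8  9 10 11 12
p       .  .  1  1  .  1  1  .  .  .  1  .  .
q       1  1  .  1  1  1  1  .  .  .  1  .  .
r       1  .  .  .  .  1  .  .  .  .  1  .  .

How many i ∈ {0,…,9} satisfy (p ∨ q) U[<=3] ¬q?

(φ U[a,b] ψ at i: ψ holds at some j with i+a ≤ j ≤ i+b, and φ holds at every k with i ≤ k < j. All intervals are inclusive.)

Evaluate at each i in [0,9]:
  i=0: ✓ (rhs at j=2; lhs holds on [0,1])
  i=1: ✓ (rhs at j=2; lhs holds on [1,1])
  i=2: ✓ (rhs at j=2)
  i=3: ✗ (no rhs in [3,6])
  i=4: ✓ (rhs at j=7; lhs holds on [4,6])
  i=5: ✓ (rhs at j=7; lhs holds on [5,6])
  i=6: ✓ (rhs at j=7; lhs holds on [6,6])
  i=7: ✓ (rhs at j=7)
  i=8: ✓ (rhs at j=8)
  i=9: ✓ (rhs at j=9)
Positions where it holds: {0, 1, 2, 4, 5, 6, 7, 8, 9} → 9.

9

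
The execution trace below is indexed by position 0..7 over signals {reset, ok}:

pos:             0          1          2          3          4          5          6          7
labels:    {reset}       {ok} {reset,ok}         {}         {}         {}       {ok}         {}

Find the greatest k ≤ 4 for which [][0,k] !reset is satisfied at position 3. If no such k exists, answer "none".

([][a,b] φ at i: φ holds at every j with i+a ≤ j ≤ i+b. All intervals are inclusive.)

!reset must hold from j=3 onward; find where it first fails.
  j=3: holds
  j=4: holds
  j=5: holds
  j=6: holds
  j=7: holds
Holds through j=7; largest k = 4.

4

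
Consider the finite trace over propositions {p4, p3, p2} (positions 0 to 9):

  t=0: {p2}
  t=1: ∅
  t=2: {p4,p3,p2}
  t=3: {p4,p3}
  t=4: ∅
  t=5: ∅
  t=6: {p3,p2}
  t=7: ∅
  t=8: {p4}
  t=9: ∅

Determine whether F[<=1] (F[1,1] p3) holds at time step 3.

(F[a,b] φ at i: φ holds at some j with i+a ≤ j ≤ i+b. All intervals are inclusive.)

No

Check F[1,1] p3 at each j in [3,4]:
  j=3: fails (none in [4,4])
  j=4: fails (none in [5,5])
No position in the window satisfies it → formula fails.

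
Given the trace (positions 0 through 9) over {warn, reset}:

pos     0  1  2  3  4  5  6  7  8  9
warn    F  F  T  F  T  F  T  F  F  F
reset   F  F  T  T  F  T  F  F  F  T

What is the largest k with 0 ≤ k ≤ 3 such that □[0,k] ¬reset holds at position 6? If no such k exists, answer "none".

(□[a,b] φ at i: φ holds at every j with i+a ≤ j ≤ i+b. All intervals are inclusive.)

¬reset must hold from j=6 onward; find where it first fails.
  j=6: holds
  j=7: holds
  j=8: holds
  j=9: fails
Holds on [6,8], so largest k = 2.

2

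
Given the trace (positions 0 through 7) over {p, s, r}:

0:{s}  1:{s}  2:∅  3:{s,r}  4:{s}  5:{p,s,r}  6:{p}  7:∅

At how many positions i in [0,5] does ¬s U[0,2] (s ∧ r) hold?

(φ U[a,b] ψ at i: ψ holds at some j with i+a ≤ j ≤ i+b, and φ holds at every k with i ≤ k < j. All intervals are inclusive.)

3

Evaluate at each i in [0,5]:
  i=0: ✗ (no rhs in [0,2])
  i=1: ✗ (lhs fails at k=1 before rhs at j=3)
  i=2: ✓ (rhs at j=3; lhs holds on [2,2])
  i=3: ✓ (rhs at j=3)
  i=4: ✗ (lhs fails at k=4 before rhs at j=5)
  i=5: ✓ (rhs at j=5)
Positions where it holds: {2, 3, 5} → 3.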